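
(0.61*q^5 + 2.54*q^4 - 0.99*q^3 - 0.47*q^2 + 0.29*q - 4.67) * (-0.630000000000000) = -0.3843*q^5 - 1.6002*q^4 + 0.6237*q^3 + 0.2961*q^2 - 0.1827*q + 2.9421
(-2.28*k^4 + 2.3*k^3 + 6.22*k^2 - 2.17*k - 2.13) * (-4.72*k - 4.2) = 10.7616*k^5 - 1.28*k^4 - 39.0184*k^3 - 15.8816*k^2 + 19.1676*k + 8.946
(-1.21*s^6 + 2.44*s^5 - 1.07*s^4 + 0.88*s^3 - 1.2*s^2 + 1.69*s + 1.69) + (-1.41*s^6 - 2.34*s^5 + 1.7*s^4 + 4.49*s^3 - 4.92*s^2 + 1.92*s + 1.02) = -2.62*s^6 + 0.1*s^5 + 0.63*s^4 + 5.37*s^3 - 6.12*s^2 + 3.61*s + 2.71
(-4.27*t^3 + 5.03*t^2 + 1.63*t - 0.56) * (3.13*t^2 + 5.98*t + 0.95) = -13.3651*t^5 - 9.7907*t^4 + 31.1248*t^3 + 12.7731*t^2 - 1.8003*t - 0.532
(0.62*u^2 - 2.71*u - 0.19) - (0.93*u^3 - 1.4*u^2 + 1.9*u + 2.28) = -0.93*u^3 + 2.02*u^2 - 4.61*u - 2.47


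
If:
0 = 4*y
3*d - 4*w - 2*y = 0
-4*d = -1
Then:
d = 1/4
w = 3/16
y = 0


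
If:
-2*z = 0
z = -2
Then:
No Solution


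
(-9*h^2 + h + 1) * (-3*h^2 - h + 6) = 27*h^4 + 6*h^3 - 58*h^2 + 5*h + 6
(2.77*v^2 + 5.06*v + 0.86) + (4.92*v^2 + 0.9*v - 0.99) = 7.69*v^2 + 5.96*v - 0.13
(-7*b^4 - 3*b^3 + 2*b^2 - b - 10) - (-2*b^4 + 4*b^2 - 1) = -5*b^4 - 3*b^3 - 2*b^2 - b - 9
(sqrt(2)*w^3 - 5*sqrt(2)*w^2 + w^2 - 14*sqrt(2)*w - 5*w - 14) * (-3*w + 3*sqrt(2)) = -3*sqrt(2)*w^4 + 3*w^3 + 15*sqrt(2)*w^3 - 15*w^2 + 45*sqrt(2)*w^2 - 42*w - 15*sqrt(2)*w - 42*sqrt(2)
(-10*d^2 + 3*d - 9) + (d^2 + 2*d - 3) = -9*d^2 + 5*d - 12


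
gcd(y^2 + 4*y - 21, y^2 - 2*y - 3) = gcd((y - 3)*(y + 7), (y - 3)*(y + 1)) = y - 3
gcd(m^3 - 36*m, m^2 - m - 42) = m + 6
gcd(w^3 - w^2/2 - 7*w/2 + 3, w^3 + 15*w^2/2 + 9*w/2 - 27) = w - 3/2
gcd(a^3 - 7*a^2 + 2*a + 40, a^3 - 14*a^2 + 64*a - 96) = a - 4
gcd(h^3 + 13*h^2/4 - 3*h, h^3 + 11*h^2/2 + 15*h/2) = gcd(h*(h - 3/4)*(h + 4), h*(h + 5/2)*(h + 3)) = h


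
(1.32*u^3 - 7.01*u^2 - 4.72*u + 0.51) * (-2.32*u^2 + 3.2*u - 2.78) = -3.0624*u^5 + 20.4872*u^4 - 15.1512*u^3 + 3.2006*u^2 + 14.7536*u - 1.4178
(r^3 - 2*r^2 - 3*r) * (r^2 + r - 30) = r^5 - r^4 - 35*r^3 + 57*r^2 + 90*r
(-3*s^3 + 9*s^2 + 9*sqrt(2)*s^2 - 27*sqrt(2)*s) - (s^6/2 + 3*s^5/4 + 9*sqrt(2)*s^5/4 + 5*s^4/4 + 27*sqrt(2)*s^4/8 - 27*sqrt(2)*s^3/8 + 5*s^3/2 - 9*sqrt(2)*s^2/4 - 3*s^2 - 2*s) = -s^6/2 - 9*sqrt(2)*s^5/4 - 3*s^5/4 - 27*sqrt(2)*s^4/8 - 5*s^4/4 - 11*s^3/2 + 27*sqrt(2)*s^3/8 + 12*s^2 + 45*sqrt(2)*s^2/4 - 27*sqrt(2)*s + 2*s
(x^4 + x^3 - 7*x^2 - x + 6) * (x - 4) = x^5 - 3*x^4 - 11*x^3 + 27*x^2 + 10*x - 24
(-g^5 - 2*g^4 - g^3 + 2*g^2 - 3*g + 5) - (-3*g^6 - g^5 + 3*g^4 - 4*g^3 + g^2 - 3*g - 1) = 3*g^6 - 5*g^4 + 3*g^3 + g^2 + 6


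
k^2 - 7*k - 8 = (k - 8)*(k + 1)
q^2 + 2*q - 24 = (q - 4)*(q + 6)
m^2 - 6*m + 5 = (m - 5)*(m - 1)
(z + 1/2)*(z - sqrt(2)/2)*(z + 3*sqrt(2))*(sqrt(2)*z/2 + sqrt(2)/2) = sqrt(2)*z^4/2 + 3*sqrt(2)*z^3/4 + 5*z^3/2 - 5*sqrt(2)*z^2/4 + 15*z^2/4 - 9*sqrt(2)*z/4 + 5*z/4 - 3*sqrt(2)/4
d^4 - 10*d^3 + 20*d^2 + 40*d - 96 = (d - 6)*(d - 4)*(d - 2)*(d + 2)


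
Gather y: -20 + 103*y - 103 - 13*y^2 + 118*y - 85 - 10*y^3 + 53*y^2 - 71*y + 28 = -10*y^3 + 40*y^2 + 150*y - 180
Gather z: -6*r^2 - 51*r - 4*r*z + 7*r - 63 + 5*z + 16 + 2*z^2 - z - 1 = -6*r^2 - 44*r + 2*z^2 + z*(4 - 4*r) - 48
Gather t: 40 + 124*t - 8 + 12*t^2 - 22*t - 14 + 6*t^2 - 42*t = 18*t^2 + 60*t + 18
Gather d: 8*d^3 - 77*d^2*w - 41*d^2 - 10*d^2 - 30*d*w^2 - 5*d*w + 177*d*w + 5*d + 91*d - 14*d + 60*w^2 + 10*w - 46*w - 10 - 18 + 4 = 8*d^3 + d^2*(-77*w - 51) + d*(-30*w^2 + 172*w + 82) + 60*w^2 - 36*w - 24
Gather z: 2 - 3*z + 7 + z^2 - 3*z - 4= z^2 - 6*z + 5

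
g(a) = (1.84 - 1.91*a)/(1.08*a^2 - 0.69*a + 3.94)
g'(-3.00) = 0.10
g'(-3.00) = 0.10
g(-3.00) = 0.48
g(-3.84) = 0.41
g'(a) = (0.69 - 2.16*a)*(1.84 - 1.91*a)/(1.08*a^2 - 0.69*a + 3.94)^2 - 1.91/(1.08*a^2 - 0.69*a + 3.94) = (2.0628*a^2 - 3.9744*a - 6.2558)/(1.1664*a^4 - 1.4904*a^3 + 8.9865*a^2 - 5.4372*a + 15.5236)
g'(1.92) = -0.14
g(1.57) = -0.21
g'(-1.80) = 0.10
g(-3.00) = 0.48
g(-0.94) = 0.66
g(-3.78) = 0.41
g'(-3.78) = 0.08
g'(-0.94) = -0.02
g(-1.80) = 0.61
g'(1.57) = -0.24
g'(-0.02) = -0.39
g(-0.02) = 0.47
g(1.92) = -0.28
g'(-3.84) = 0.08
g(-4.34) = 0.37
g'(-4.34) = 0.07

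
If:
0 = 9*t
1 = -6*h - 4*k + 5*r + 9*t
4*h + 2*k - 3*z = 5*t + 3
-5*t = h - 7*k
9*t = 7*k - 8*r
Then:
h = -56/333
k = -8/333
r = -7/333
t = 0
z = -413/333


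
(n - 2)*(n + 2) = n^2 - 4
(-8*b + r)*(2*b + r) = -16*b^2 - 6*b*r + r^2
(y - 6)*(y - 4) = y^2 - 10*y + 24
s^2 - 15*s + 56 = (s - 8)*(s - 7)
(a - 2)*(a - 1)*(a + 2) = a^3 - a^2 - 4*a + 4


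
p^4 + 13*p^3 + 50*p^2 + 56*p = p*(p + 2)*(p + 4)*(p + 7)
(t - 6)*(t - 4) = t^2 - 10*t + 24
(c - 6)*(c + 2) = c^2 - 4*c - 12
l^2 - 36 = (l - 6)*(l + 6)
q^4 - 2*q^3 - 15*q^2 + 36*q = q*(q - 3)^2*(q + 4)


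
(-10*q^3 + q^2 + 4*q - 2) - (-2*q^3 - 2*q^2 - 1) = -8*q^3 + 3*q^2 + 4*q - 1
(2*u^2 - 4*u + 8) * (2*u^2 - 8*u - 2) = 4*u^4 - 24*u^3 + 44*u^2 - 56*u - 16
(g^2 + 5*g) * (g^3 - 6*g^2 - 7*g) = g^5 - g^4 - 37*g^3 - 35*g^2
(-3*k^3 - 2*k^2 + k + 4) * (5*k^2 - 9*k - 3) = -15*k^5 + 17*k^4 + 32*k^3 + 17*k^2 - 39*k - 12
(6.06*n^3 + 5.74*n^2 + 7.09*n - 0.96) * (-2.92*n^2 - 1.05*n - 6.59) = -17.6952*n^5 - 23.1238*n^4 - 66.6652*n^3 - 42.4679*n^2 - 45.7151*n + 6.3264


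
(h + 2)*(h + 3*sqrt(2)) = h^2 + 2*h + 3*sqrt(2)*h + 6*sqrt(2)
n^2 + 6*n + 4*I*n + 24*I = (n + 6)*(n + 4*I)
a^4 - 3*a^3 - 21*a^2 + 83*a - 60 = (a - 4)*(a - 3)*(a - 1)*(a + 5)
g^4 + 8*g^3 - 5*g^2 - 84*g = g*(g - 3)*(g + 4)*(g + 7)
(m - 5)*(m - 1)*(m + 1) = m^3 - 5*m^2 - m + 5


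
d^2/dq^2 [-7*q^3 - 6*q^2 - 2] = -42*q - 12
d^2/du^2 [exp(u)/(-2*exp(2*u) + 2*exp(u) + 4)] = (2*(2*exp(u) - 1)^2*exp(2*u) + (8*exp(u) - 3)*(-exp(2*u) + exp(u) + 2)*exp(u) + (-exp(2*u) + exp(u) + 2)^2)*exp(u)/(2*(-exp(2*u) + exp(u) + 2)^3)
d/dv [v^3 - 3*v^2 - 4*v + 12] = 3*v^2 - 6*v - 4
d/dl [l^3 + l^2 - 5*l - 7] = 3*l^2 + 2*l - 5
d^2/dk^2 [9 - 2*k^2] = -4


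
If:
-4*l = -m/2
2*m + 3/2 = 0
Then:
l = -3/32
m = -3/4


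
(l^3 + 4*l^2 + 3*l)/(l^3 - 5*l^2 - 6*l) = (l + 3)/(l - 6)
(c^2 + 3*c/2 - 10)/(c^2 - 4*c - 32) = (c - 5/2)/(c - 8)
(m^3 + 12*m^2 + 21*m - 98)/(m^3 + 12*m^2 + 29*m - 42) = (m^2 + 5*m - 14)/(m^2 + 5*m - 6)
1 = 1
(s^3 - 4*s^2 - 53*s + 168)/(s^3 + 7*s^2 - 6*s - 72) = (s^2 - s - 56)/(s^2 + 10*s + 24)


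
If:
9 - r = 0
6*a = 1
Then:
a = 1/6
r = 9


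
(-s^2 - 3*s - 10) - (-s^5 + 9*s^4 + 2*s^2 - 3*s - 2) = s^5 - 9*s^4 - 3*s^2 - 8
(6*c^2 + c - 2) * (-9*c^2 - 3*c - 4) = -54*c^4 - 27*c^3 - 9*c^2 + 2*c + 8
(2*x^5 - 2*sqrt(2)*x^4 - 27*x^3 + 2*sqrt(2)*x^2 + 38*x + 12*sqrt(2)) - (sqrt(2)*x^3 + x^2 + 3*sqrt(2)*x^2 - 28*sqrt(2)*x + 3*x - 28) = 2*x^5 - 2*sqrt(2)*x^4 - 27*x^3 - sqrt(2)*x^3 - sqrt(2)*x^2 - x^2 + 35*x + 28*sqrt(2)*x + 12*sqrt(2) + 28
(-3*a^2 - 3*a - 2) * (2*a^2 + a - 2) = -6*a^4 - 9*a^3 - a^2 + 4*a + 4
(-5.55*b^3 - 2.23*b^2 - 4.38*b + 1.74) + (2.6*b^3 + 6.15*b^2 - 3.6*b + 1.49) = -2.95*b^3 + 3.92*b^2 - 7.98*b + 3.23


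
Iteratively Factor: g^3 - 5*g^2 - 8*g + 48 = (g - 4)*(g^2 - g - 12) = (g - 4)*(g + 3)*(g - 4)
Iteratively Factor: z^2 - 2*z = (z - 2)*(z)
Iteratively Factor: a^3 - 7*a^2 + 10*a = (a - 2)*(a^2 - 5*a) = (a - 5)*(a - 2)*(a)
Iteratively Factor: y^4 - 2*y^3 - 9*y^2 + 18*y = (y)*(y^3 - 2*y^2 - 9*y + 18) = y*(y - 3)*(y^2 + y - 6) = y*(y - 3)*(y - 2)*(y + 3)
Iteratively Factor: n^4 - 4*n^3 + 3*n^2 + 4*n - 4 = (n - 1)*(n^3 - 3*n^2 + 4) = (n - 1)*(n + 1)*(n^2 - 4*n + 4) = (n - 2)*(n - 1)*(n + 1)*(n - 2)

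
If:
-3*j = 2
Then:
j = -2/3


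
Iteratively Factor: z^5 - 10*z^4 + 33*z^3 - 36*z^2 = (z - 3)*(z^4 - 7*z^3 + 12*z^2) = (z - 4)*(z - 3)*(z^3 - 3*z^2) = z*(z - 4)*(z - 3)*(z^2 - 3*z) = z^2*(z - 4)*(z - 3)*(z - 3)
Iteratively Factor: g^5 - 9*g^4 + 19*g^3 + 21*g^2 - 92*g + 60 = (g + 2)*(g^4 - 11*g^3 + 41*g^2 - 61*g + 30) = (g - 2)*(g + 2)*(g^3 - 9*g^2 + 23*g - 15) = (g - 5)*(g - 2)*(g + 2)*(g^2 - 4*g + 3) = (g - 5)*(g - 3)*(g - 2)*(g + 2)*(g - 1)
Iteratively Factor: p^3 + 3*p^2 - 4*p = (p)*(p^2 + 3*p - 4) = p*(p - 1)*(p + 4)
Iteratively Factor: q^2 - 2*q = (q - 2)*(q)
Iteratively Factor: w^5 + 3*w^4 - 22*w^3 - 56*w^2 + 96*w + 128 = (w - 2)*(w^4 + 5*w^3 - 12*w^2 - 80*w - 64) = (w - 2)*(w + 1)*(w^3 + 4*w^2 - 16*w - 64) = (w - 2)*(w + 1)*(w + 4)*(w^2 - 16) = (w - 2)*(w + 1)*(w + 4)^2*(w - 4)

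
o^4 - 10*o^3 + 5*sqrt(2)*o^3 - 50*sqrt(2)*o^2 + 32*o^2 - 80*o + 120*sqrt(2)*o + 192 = (o - 6)*(o - 4)*(o + sqrt(2))*(o + 4*sqrt(2))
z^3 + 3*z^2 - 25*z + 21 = (z - 3)*(z - 1)*(z + 7)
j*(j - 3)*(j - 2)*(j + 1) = j^4 - 4*j^3 + j^2 + 6*j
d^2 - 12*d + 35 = (d - 7)*(d - 5)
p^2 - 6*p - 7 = (p - 7)*(p + 1)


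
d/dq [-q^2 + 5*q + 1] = 5 - 2*q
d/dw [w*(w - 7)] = 2*w - 7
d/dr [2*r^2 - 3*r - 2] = 4*r - 3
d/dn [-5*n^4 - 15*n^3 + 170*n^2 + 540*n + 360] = -20*n^3 - 45*n^2 + 340*n + 540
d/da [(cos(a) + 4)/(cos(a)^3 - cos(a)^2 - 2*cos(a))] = (-13*cos(a) + 11*cos(2*a) + cos(3*a) - 5)*sin(a)/(2*(sin(a)^2 + cos(a) + 1)^2*cos(a)^2)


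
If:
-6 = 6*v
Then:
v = -1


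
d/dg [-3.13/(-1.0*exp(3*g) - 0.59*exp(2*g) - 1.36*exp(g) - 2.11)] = (-9.39*exp(2*g) - 3.6934*exp(g) - 4.2568)*exp(g)/(1.0*exp(3*g) + 0.59*exp(2*g) + 1.36*exp(g) + 2.11)^2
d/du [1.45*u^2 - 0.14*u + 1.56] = 2.9*u - 0.14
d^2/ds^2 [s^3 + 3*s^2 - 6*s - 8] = 6*s + 6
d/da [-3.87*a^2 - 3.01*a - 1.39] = -7.74*a - 3.01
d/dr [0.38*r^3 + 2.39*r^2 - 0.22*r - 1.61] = 1.14*r^2 + 4.78*r - 0.22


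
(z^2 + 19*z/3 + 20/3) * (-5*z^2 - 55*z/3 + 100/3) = -5*z^4 - 50*z^3 - 1045*z^2/9 + 800*z/9 + 2000/9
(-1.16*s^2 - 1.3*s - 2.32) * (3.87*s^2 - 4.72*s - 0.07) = -4.4892*s^4 + 0.444199999999999*s^3 - 2.7612*s^2 + 11.0414*s + 0.1624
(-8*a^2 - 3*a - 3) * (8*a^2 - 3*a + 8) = -64*a^4 - 79*a^2 - 15*a - 24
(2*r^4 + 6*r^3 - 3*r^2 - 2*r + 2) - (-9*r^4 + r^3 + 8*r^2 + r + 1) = 11*r^4 + 5*r^3 - 11*r^2 - 3*r + 1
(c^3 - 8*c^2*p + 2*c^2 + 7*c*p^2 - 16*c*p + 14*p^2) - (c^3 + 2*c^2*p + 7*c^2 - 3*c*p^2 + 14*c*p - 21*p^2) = -10*c^2*p - 5*c^2 + 10*c*p^2 - 30*c*p + 35*p^2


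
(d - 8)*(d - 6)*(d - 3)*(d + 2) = d^4 - 15*d^3 + 56*d^2 + 36*d - 288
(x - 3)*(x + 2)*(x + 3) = x^3 + 2*x^2 - 9*x - 18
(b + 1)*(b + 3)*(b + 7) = b^3 + 11*b^2 + 31*b + 21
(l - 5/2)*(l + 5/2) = l^2 - 25/4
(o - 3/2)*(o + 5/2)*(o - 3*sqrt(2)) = o^3 - 3*sqrt(2)*o^2 + o^2 - 3*sqrt(2)*o - 15*o/4 + 45*sqrt(2)/4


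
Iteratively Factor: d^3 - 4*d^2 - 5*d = (d - 5)*(d^2 + d) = (d - 5)*(d + 1)*(d)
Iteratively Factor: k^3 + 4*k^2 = (k)*(k^2 + 4*k) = k^2*(k + 4)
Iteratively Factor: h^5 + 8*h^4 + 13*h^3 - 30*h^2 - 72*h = (h + 3)*(h^4 + 5*h^3 - 2*h^2 - 24*h) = (h + 3)*(h + 4)*(h^3 + h^2 - 6*h) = (h - 2)*(h + 3)*(h + 4)*(h^2 + 3*h) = (h - 2)*(h + 3)^2*(h + 4)*(h)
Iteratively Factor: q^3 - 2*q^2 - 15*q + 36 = (q - 3)*(q^2 + q - 12) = (q - 3)^2*(q + 4)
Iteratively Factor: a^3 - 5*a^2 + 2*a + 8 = (a + 1)*(a^2 - 6*a + 8) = (a - 4)*(a + 1)*(a - 2)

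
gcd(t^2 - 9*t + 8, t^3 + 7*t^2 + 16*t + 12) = 1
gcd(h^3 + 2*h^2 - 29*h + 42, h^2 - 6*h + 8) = h - 2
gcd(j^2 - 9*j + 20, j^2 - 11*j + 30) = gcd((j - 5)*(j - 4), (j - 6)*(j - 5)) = j - 5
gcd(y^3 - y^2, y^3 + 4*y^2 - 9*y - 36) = 1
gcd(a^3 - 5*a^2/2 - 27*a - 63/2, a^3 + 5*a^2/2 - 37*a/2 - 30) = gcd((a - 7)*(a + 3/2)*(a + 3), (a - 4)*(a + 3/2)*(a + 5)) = a + 3/2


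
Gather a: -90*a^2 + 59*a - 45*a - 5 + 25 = -90*a^2 + 14*a + 20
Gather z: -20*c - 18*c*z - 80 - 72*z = -20*c + z*(-18*c - 72) - 80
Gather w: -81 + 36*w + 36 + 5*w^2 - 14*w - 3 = 5*w^2 + 22*w - 48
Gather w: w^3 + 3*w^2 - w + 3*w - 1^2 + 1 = w^3 + 3*w^2 + 2*w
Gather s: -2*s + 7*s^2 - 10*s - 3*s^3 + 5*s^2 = -3*s^3 + 12*s^2 - 12*s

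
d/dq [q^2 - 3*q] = 2*q - 3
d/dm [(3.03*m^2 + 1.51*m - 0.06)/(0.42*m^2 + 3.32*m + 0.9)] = (9.4254*m^2 + 5.5044*m + 1.5582)/(0.1764*m^4 + 2.7888*m^3 + 11.7784*m^2 + 5.976*m + 0.81)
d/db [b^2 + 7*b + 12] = 2*b + 7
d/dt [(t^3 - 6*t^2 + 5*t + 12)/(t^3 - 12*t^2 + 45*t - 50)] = 2*(-3*t^3 + 25*t^2 - 73*t + 79)/(t^5 - 19*t^4 + 139*t^3 - 485*t^2 + 800*t - 500)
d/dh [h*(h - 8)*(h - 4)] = 3*h^2 - 24*h + 32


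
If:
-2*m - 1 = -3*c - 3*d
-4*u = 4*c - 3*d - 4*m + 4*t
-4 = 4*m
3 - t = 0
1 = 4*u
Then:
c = -18/7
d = 47/21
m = -1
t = 3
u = 1/4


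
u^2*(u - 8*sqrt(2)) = u^3 - 8*sqrt(2)*u^2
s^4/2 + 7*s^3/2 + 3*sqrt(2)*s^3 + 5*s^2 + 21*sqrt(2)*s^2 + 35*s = s*(s/2 + sqrt(2)/2)*(s + 7)*(s + 5*sqrt(2))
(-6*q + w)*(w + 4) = -6*q*w - 24*q + w^2 + 4*w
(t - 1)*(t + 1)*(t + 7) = t^3 + 7*t^2 - t - 7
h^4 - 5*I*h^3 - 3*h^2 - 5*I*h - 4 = (h - 4*I)*(h - I)^2*(h + I)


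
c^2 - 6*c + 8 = (c - 4)*(c - 2)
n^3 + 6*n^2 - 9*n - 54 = (n - 3)*(n + 3)*(n + 6)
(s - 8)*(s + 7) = s^2 - s - 56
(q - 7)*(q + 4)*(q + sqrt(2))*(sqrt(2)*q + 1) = sqrt(2)*q^4 - 3*sqrt(2)*q^3 + 3*q^3 - 27*sqrt(2)*q^2 - 9*q^2 - 84*q - 3*sqrt(2)*q - 28*sqrt(2)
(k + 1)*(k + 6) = k^2 + 7*k + 6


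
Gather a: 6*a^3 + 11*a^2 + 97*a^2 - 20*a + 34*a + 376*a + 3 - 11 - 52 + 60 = 6*a^3 + 108*a^2 + 390*a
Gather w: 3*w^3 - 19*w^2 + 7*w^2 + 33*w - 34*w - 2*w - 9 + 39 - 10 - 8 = 3*w^3 - 12*w^2 - 3*w + 12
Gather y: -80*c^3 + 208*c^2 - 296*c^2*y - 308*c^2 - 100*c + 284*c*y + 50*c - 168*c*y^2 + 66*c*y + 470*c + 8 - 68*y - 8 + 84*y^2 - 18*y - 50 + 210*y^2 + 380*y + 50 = -80*c^3 - 100*c^2 + 420*c + y^2*(294 - 168*c) + y*(-296*c^2 + 350*c + 294)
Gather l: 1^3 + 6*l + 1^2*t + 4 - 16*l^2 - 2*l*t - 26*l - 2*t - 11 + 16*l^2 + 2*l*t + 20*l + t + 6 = 0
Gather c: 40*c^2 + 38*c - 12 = 40*c^2 + 38*c - 12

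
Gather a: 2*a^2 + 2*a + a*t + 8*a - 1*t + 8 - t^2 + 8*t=2*a^2 + a*(t + 10) - t^2 + 7*t + 8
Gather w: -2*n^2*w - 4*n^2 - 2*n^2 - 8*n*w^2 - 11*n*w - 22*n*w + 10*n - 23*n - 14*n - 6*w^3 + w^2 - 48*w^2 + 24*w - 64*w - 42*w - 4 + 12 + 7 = -6*n^2 - 27*n - 6*w^3 + w^2*(-8*n - 47) + w*(-2*n^2 - 33*n - 82) + 15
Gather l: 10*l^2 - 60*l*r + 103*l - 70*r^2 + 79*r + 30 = 10*l^2 + l*(103 - 60*r) - 70*r^2 + 79*r + 30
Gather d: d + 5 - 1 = d + 4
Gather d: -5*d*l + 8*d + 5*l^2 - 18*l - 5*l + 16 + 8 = d*(8 - 5*l) + 5*l^2 - 23*l + 24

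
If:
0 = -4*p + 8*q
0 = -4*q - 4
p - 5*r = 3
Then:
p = -2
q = -1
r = -1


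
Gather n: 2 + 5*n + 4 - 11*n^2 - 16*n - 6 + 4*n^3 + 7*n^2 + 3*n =4*n^3 - 4*n^2 - 8*n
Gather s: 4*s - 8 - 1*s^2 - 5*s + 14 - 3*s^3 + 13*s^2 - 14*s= -3*s^3 + 12*s^2 - 15*s + 6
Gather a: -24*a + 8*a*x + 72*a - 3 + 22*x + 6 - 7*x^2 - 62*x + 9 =a*(8*x + 48) - 7*x^2 - 40*x + 12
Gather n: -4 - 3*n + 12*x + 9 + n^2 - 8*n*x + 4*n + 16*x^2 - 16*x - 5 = n^2 + n*(1 - 8*x) + 16*x^2 - 4*x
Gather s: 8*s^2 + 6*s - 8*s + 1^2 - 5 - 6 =8*s^2 - 2*s - 10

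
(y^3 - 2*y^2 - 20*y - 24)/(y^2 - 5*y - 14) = (y^2 - 4*y - 12)/(y - 7)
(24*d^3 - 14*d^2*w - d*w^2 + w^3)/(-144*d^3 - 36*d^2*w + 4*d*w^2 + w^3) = (6*d^2 - 5*d*w + w^2)/(-36*d^2 + w^2)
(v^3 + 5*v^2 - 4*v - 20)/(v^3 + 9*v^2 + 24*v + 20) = (v - 2)/(v + 2)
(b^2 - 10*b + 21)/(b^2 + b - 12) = (b - 7)/(b + 4)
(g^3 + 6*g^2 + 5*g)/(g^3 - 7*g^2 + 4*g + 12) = g*(g + 5)/(g^2 - 8*g + 12)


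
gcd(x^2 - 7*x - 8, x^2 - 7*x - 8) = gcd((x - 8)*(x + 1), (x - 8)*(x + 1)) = x^2 - 7*x - 8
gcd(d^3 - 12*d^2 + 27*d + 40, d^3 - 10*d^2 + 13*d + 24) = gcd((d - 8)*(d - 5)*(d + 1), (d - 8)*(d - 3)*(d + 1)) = d^2 - 7*d - 8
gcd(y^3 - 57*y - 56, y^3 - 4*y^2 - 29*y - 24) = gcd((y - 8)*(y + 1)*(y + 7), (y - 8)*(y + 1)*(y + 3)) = y^2 - 7*y - 8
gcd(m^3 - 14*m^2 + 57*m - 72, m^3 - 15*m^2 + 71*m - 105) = m - 3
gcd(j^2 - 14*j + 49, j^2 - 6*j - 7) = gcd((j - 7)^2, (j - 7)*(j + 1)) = j - 7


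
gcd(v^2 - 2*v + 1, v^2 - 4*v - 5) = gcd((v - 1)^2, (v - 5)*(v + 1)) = 1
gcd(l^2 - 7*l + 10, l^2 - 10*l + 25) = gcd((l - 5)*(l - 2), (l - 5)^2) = l - 5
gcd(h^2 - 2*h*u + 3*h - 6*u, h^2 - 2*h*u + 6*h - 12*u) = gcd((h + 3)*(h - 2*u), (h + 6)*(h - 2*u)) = -h + 2*u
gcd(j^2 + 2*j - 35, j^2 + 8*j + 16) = 1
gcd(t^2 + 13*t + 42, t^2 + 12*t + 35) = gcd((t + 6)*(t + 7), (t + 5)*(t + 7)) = t + 7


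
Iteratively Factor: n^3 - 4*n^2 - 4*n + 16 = (n - 2)*(n^2 - 2*n - 8) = (n - 2)*(n + 2)*(n - 4)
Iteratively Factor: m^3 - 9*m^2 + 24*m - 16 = (m - 4)*(m^2 - 5*m + 4) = (m - 4)*(m - 1)*(m - 4)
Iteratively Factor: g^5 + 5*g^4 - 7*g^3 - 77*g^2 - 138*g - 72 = (g + 3)*(g^4 + 2*g^3 - 13*g^2 - 38*g - 24) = (g - 4)*(g + 3)*(g^3 + 6*g^2 + 11*g + 6) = (g - 4)*(g + 1)*(g + 3)*(g^2 + 5*g + 6) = (g - 4)*(g + 1)*(g + 3)^2*(g + 2)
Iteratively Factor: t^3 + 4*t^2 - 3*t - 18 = (t + 3)*(t^2 + t - 6) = (t - 2)*(t + 3)*(t + 3)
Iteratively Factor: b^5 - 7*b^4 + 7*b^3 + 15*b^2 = (b)*(b^4 - 7*b^3 + 7*b^2 + 15*b) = b*(b - 3)*(b^3 - 4*b^2 - 5*b) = b*(b - 5)*(b - 3)*(b^2 + b) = b*(b - 5)*(b - 3)*(b + 1)*(b)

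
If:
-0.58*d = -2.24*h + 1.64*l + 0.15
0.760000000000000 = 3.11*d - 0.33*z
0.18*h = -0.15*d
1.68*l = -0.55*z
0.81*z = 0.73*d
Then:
No Solution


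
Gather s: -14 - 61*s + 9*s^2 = 9*s^2 - 61*s - 14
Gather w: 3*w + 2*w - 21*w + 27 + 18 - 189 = -16*w - 144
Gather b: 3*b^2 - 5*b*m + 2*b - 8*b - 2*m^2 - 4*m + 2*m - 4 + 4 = 3*b^2 + b*(-5*m - 6) - 2*m^2 - 2*m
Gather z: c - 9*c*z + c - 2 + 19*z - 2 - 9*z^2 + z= 2*c - 9*z^2 + z*(20 - 9*c) - 4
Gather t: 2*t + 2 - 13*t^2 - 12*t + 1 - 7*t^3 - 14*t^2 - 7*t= -7*t^3 - 27*t^2 - 17*t + 3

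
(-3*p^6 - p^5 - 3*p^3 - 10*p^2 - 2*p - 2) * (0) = 0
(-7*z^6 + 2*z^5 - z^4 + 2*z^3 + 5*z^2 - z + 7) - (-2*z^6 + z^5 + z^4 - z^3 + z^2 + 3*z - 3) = -5*z^6 + z^5 - 2*z^4 + 3*z^3 + 4*z^2 - 4*z + 10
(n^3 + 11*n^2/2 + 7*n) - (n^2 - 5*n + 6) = n^3 + 9*n^2/2 + 12*n - 6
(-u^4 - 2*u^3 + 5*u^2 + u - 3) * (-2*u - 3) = 2*u^5 + 7*u^4 - 4*u^3 - 17*u^2 + 3*u + 9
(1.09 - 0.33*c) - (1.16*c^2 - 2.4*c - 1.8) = -1.16*c^2 + 2.07*c + 2.89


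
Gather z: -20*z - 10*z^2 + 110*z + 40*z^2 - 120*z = 30*z^2 - 30*z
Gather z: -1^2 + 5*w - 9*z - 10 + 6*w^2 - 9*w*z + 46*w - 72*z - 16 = 6*w^2 + 51*w + z*(-9*w - 81) - 27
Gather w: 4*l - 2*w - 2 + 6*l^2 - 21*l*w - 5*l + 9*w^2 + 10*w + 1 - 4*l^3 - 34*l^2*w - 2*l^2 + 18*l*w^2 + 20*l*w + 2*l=-4*l^3 + 4*l^2 + l + w^2*(18*l + 9) + w*(-34*l^2 - l + 8) - 1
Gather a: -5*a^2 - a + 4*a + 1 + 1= -5*a^2 + 3*a + 2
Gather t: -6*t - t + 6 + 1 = 7 - 7*t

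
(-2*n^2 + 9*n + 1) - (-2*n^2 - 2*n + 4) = 11*n - 3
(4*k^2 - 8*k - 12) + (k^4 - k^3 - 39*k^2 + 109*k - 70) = k^4 - k^3 - 35*k^2 + 101*k - 82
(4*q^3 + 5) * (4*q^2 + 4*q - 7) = 16*q^5 + 16*q^4 - 28*q^3 + 20*q^2 + 20*q - 35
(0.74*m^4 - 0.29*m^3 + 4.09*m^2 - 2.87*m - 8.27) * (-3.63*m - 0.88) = -2.6862*m^5 + 0.4015*m^4 - 14.5915*m^3 + 6.8189*m^2 + 32.5457*m + 7.2776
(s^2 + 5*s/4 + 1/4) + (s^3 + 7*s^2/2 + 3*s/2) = s^3 + 9*s^2/2 + 11*s/4 + 1/4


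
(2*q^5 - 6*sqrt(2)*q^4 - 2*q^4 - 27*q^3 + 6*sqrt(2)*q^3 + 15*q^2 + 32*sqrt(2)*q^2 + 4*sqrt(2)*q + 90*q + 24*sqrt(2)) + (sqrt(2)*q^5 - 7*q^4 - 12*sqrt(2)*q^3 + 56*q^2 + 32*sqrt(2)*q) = sqrt(2)*q^5 + 2*q^5 - 9*q^4 - 6*sqrt(2)*q^4 - 27*q^3 - 6*sqrt(2)*q^3 + 32*sqrt(2)*q^2 + 71*q^2 + 36*sqrt(2)*q + 90*q + 24*sqrt(2)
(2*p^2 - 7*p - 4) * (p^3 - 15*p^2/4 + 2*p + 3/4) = 2*p^5 - 29*p^4/2 + 105*p^3/4 + 5*p^2/2 - 53*p/4 - 3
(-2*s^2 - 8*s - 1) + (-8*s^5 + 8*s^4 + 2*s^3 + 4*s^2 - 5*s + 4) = -8*s^5 + 8*s^4 + 2*s^3 + 2*s^2 - 13*s + 3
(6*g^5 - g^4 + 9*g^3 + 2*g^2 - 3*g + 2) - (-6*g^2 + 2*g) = 6*g^5 - g^4 + 9*g^3 + 8*g^2 - 5*g + 2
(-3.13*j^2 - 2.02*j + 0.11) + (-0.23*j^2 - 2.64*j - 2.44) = -3.36*j^2 - 4.66*j - 2.33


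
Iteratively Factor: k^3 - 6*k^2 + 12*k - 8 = (k - 2)*(k^2 - 4*k + 4) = (k - 2)^2*(k - 2)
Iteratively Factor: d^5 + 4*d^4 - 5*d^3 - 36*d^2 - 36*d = (d + 2)*(d^4 + 2*d^3 - 9*d^2 - 18*d) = (d + 2)^2*(d^3 - 9*d) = d*(d + 2)^2*(d^2 - 9) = d*(d - 3)*(d + 2)^2*(d + 3)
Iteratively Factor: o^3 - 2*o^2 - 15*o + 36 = (o - 3)*(o^2 + o - 12) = (o - 3)*(o + 4)*(o - 3)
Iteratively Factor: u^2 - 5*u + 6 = (u - 2)*(u - 3)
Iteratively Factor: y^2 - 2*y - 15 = (y - 5)*(y + 3)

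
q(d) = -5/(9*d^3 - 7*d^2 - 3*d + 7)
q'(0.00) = -0.31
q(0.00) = -0.71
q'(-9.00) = 0.00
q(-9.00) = 0.00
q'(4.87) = 0.00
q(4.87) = -0.01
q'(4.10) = 0.01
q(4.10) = -0.01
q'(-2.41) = 0.04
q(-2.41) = 0.03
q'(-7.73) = 0.00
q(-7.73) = 0.00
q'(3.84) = 0.01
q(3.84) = -0.01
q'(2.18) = 0.13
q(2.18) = -0.08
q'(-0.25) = 0.21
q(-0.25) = -0.70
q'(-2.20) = 0.06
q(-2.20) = 0.04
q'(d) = -5*(-27*d^2 + 14*d + 3)/(9*d^3 - 7*d^2 - 3*d + 7)^2 = 5*(27*d^2 - 14*d - 3)/(9*d^3 - 7*d^2 - 3*d + 7)^2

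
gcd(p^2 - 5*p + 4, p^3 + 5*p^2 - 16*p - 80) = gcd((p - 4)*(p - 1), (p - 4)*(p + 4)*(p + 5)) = p - 4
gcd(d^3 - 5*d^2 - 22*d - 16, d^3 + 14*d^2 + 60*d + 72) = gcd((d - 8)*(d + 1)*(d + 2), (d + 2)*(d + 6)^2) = d + 2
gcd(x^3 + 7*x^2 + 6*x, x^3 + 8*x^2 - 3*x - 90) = x + 6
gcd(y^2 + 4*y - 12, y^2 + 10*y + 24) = y + 6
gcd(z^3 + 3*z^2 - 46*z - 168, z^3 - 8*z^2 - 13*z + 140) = z^2 - 3*z - 28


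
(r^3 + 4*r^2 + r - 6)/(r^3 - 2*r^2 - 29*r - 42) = (r - 1)/(r - 7)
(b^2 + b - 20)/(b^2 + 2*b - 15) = (b - 4)/(b - 3)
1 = 1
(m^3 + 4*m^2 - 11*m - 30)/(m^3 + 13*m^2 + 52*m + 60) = (m - 3)/(m + 6)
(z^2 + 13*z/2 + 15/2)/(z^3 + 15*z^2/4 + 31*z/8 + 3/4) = 4*(z + 5)/(4*z^2 + 9*z + 2)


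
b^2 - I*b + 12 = (b - 4*I)*(b + 3*I)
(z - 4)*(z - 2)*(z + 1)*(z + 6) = z^4 + z^3 - 28*z^2 + 20*z + 48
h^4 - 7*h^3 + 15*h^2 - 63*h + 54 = (h - 6)*(h - 1)*(h - 3*I)*(h + 3*I)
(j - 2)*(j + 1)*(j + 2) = j^3 + j^2 - 4*j - 4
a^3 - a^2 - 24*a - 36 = (a - 6)*(a + 2)*(a + 3)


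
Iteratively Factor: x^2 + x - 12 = (x - 3)*(x + 4)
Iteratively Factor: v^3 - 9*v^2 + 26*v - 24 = (v - 3)*(v^2 - 6*v + 8) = (v - 3)*(v - 2)*(v - 4)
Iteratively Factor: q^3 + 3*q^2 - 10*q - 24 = (q + 4)*(q^2 - q - 6) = (q - 3)*(q + 4)*(q + 2)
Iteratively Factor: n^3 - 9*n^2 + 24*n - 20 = (n - 2)*(n^2 - 7*n + 10) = (n - 2)^2*(n - 5)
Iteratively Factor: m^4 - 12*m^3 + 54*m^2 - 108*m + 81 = (m - 3)*(m^3 - 9*m^2 + 27*m - 27) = (m - 3)^2*(m^2 - 6*m + 9) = (m - 3)^3*(m - 3)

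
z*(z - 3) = z^2 - 3*z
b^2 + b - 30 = (b - 5)*(b + 6)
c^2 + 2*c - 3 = (c - 1)*(c + 3)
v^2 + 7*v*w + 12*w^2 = (v + 3*w)*(v + 4*w)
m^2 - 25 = (m - 5)*(m + 5)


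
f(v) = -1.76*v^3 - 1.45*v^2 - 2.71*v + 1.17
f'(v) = -5.28*v^2 - 2.9*v - 2.71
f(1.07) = -5.55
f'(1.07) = -11.86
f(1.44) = -10.99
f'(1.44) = -17.83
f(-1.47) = 7.61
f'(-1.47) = -9.86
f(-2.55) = 27.84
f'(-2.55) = -29.65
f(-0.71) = 2.99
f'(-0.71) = -3.31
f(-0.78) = 3.24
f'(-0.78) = -3.66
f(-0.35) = 2.02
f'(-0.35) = -2.34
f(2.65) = -48.95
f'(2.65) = -47.47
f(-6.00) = 345.39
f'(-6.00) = -175.39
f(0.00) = 1.17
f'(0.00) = -2.71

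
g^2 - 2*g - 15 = (g - 5)*(g + 3)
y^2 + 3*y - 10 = (y - 2)*(y + 5)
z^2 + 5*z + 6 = (z + 2)*(z + 3)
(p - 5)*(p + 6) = p^2 + p - 30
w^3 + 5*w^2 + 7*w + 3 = (w + 1)^2*(w + 3)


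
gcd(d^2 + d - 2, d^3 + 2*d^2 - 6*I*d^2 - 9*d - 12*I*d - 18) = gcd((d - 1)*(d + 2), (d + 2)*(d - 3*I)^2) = d + 2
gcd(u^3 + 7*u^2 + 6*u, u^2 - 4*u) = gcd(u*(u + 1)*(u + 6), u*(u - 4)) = u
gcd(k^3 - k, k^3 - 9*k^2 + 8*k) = k^2 - k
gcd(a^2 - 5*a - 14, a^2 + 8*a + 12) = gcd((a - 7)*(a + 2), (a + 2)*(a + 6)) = a + 2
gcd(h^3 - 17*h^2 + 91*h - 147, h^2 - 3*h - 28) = h - 7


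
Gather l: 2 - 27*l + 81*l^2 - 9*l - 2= 81*l^2 - 36*l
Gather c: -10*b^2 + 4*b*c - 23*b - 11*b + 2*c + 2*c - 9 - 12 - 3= -10*b^2 - 34*b + c*(4*b + 4) - 24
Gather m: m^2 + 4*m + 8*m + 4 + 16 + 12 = m^2 + 12*m + 32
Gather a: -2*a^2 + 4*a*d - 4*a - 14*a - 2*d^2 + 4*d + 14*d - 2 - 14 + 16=-2*a^2 + a*(4*d - 18) - 2*d^2 + 18*d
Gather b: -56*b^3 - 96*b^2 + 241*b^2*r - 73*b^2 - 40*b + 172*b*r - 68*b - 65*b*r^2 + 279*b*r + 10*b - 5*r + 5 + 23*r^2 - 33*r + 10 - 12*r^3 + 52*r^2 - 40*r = -56*b^3 + b^2*(241*r - 169) + b*(-65*r^2 + 451*r - 98) - 12*r^3 + 75*r^2 - 78*r + 15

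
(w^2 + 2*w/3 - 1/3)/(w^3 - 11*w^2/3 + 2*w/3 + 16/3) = (3*w - 1)/(3*w^2 - 14*w + 16)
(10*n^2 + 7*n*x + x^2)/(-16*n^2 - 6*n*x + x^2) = (5*n + x)/(-8*n + x)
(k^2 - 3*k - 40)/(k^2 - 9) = (k^2 - 3*k - 40)/(k^2 - 9)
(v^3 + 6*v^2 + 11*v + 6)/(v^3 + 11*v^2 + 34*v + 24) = (v^2 + 5*v + 6)/(v^2 + 10*v + 24)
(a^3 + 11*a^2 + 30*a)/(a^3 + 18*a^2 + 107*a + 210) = a/(a + 7)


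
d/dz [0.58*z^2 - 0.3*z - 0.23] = 1.16*z - 0.3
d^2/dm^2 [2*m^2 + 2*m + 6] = 4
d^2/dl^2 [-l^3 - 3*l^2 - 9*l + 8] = -6*l - 6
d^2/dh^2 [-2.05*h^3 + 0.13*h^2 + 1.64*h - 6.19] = 0.26 - 12.3*h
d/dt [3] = 0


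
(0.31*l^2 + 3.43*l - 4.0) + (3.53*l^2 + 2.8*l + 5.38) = 3.84*l^2 + 6.23*l + 1.38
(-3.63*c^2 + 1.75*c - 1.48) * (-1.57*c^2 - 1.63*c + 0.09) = 5.6991*c^4 + 3.1694*c^3 - 0.8556*c^2 + 2.5699*c - 0.1332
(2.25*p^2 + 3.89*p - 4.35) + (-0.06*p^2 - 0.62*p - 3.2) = 2.19*p^2 + 3.27*p - 7.55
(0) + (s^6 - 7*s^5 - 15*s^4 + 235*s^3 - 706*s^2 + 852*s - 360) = s^6 - 7*s^5 - 15*s^4 + 235*s^3 - 706*s^2 + 852*s - 360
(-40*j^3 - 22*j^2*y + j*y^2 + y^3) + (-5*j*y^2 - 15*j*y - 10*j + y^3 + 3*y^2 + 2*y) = -40*j^3 - 22*j^2*y - 4*j*y^2 - 15*j*y - 10*j + 2*y^3 + 3*y^2 + 2*y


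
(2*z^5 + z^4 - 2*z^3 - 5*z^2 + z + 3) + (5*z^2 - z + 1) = 2*z^5 + z^4 - 2*z^3 + 4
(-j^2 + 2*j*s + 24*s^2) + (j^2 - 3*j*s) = -j*s + 24*s^2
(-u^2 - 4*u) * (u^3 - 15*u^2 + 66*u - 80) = -u^5 + 11*u^4 - 6*u^3 - 184*u^2 + 320*u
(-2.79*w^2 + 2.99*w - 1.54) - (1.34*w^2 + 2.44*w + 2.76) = -4.13*w^2 + 0.55*w - 4.3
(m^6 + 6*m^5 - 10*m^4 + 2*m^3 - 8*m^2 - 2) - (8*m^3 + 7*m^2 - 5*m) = m^6 + 6*m^5 - 10*m^4 - 6*m^3 - 15*m^2 + 5*m - 2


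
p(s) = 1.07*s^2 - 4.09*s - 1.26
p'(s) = 2.14*s - 4.09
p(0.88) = -4.03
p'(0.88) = -2.21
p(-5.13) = 47.88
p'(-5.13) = -15.07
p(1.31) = -4.78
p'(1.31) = -1.29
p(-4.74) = 42.17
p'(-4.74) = -14.23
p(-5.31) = 50.63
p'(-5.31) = -15.45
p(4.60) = 2.57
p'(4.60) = 5.75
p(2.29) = -5.01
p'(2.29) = 0.81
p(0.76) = -3.75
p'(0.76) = -2.46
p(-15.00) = 300.84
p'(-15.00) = -36.19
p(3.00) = -3.90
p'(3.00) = 2.33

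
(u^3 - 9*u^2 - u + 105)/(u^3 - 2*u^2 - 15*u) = (u - 7)/u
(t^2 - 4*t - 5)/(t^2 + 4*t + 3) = (t - 5)/(t + 3)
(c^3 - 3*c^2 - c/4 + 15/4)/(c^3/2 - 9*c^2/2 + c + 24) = (4*c^3 - 12*c^2 - c + 15)/(2*(c^3 - 9*c^2 + 2*c + 48))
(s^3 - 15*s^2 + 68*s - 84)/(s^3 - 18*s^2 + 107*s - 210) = (s - 2)/(s - 5)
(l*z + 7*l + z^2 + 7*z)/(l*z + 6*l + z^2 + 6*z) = (z + 7)/(z + 6)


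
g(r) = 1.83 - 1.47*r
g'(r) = -1.47000000000000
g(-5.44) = 9.83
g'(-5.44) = -1.47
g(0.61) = 0.93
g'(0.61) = -1.47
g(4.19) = -4.33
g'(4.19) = -1.47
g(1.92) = -0.99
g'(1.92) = -1.47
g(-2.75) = 5.87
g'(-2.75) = -1.47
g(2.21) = -1.42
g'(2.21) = -1.47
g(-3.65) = 7.20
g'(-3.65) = -1.47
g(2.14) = -1.32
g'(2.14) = -1.47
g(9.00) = -11.40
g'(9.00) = -1.47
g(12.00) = -15.81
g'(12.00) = -1.47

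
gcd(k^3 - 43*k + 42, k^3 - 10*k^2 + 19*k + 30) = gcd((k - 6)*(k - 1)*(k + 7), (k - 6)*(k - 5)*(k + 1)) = k - 6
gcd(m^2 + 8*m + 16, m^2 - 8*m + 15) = 1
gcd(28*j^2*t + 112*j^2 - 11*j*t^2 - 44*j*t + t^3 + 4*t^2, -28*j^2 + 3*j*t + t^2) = -4*j + t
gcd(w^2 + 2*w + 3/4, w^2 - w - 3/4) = w + 1/2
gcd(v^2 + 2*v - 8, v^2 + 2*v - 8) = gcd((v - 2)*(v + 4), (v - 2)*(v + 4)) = v^2 + 2*v - 8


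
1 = 1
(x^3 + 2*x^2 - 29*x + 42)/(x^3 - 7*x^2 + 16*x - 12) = (x + 7)/(x - 2)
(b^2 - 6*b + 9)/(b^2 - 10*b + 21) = (b - 3)/(b - 7)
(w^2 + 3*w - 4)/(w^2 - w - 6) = (-w^2 - 3*w + 4)/(-w^2 + w + 6)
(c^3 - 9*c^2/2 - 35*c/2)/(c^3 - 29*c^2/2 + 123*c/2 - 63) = c*(2*c + 5)/(2*c^2 - 15*c + 18)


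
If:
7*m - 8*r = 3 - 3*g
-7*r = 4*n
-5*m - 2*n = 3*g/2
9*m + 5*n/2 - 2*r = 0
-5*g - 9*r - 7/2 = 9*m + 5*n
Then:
No Solution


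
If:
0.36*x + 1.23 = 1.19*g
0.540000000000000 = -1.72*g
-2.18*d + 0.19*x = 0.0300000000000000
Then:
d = -0.40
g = -0.31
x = -4.45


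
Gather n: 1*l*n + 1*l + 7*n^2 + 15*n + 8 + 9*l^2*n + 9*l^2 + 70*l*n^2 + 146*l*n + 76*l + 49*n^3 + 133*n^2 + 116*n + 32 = 9*l^2 + 77*l + 49*n^3 + n^2*(70*l + 140) + n*(9*l^2 + 147*l + 131) + 40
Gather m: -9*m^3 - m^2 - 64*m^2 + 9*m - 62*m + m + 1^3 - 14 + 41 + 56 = -9*m^3 - 65*m^2 - 52*m + 84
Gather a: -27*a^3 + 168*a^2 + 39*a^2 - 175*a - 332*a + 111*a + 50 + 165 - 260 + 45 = -27*a^3 + 207*a^2 - 396*a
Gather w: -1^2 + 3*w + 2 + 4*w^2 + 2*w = 4*w^2 + 5*w + 1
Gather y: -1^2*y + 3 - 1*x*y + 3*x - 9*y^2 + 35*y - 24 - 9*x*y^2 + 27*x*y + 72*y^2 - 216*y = 3*x + y^2*(63 - 9*x) + y*(26*x - 182) - 21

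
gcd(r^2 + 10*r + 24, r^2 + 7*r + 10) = 1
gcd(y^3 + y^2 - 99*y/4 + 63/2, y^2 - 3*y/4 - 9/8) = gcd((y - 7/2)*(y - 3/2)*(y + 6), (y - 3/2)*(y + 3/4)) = y - 3/2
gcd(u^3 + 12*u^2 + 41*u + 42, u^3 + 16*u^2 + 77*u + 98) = u^2 + 9*u + 14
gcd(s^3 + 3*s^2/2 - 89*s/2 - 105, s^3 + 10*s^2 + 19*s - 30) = s + 6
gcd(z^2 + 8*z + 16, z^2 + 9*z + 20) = z + 4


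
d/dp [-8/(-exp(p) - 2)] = -8*exp(p)/(exp(p) + 2)^2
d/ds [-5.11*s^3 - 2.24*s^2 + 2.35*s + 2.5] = -15.33*s^2 - 4.48*s + 2.35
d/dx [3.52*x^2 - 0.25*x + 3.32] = 7.04*x - 0.25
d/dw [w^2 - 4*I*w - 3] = 2*w - 4*I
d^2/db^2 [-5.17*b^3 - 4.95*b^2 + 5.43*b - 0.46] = -31.02*b - 9.9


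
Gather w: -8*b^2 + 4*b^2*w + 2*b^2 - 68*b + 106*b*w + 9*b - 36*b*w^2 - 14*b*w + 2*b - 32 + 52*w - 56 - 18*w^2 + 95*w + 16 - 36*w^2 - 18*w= -6*b^2 - 57*b + w^2*(-36*b - 54) + w*(4*b^2 + 92*b + 129) - 72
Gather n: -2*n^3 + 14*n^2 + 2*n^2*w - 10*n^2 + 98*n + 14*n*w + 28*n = -2*n^3 + n^2*(2*w + 4) + n*(14*w + 126)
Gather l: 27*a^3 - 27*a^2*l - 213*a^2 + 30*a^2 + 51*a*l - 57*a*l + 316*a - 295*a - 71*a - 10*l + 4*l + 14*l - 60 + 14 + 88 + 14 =27*a^3 - 183*a^2 - 50*a + l*(-27*a^2 - 6*a + 8) + 56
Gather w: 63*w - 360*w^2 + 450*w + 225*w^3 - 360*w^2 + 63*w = 225*w^3 - 720*w^2 + 576*w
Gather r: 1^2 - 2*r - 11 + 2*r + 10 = 0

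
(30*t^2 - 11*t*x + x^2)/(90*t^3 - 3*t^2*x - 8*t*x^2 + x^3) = 1/(3*t + x)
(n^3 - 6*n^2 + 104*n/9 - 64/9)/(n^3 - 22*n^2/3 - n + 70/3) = (9*n^2 - 36*n + 32)/(3*(3*n^2 - 16*n - 35))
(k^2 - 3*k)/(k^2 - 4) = k*(k - 3)/(k^2 - 4)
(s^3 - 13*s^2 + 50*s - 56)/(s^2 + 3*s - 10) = (s^2 - 11*s + 28)/(s + 5)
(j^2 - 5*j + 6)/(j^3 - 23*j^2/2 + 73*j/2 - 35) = 2*(j - 3)/(2*j^2 - 19*j + 35)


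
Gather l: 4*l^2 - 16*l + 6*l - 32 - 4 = 4*l^2 - 10*l - 36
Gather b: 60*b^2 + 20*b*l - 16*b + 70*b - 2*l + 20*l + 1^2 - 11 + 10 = 60*b^2 + b*(20*l + 54) + 18*l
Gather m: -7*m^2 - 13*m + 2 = -7*m^2 - 13*m + 2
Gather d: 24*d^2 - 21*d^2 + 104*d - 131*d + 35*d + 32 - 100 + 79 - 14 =3*d^2 + 8*d - 3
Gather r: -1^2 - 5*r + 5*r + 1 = 0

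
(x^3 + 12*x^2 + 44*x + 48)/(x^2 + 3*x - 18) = (x^2 + 6*x + 8)/(x - 3)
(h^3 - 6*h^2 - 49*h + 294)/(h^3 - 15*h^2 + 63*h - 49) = (h^2 + h - 42)/(h^2 - 8*h + 7)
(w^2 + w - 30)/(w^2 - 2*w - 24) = (-w^2 - w + 30)/(-w^2 + 2*w + 24)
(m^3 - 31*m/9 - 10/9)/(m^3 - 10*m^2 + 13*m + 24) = (9*m^3 - 31*m - 10)/(9*(m^3 - 10*m^2 + 13*m + 24))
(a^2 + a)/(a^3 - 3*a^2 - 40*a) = (a + 1)/(a^2 - 3*a - 40)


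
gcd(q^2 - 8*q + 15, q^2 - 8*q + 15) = q^2 - 8*q + 15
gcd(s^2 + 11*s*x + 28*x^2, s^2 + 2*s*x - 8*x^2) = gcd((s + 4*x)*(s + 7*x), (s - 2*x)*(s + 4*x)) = s + 4*x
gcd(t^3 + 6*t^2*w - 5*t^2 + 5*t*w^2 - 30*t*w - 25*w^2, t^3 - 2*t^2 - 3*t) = 1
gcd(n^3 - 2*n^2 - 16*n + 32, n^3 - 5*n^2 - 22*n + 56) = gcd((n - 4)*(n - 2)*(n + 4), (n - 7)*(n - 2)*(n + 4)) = n^2 + 2*n - 8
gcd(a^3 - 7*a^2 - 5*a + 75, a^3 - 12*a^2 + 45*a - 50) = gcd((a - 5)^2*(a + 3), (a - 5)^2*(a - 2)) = a^2 - 10*a + 25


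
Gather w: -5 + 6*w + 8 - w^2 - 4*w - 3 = -w^2 + 2*w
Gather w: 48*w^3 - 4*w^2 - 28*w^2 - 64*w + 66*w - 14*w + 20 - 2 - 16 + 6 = 48*w^3 - 32*w^2 - 12*w + 8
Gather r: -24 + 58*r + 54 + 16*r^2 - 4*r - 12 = 16*r^2 + 54*r + 18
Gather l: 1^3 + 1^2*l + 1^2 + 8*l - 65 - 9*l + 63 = 0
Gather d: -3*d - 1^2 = -3*d - 1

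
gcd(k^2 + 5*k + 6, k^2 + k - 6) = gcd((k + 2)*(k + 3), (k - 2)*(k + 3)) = k + 3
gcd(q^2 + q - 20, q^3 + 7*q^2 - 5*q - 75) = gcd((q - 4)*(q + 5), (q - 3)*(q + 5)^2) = q + 5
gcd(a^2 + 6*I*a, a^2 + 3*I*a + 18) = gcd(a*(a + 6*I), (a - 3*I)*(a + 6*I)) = a + 6*I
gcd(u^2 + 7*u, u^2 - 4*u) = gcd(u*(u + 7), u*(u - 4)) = u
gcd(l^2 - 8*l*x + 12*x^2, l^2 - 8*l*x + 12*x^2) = l^2 - 8*l*x + 12*x^2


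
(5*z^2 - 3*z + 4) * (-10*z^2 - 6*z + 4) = -50*z^4 - 2*z^2 - 36*z + 16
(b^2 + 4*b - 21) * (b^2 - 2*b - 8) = b^4 + 2*b^3 - 37*b^2 + 10*b + 168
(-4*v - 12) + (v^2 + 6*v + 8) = v^2 + 2*v - 4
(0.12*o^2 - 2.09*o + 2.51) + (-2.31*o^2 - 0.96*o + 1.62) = -2.19*o^2 - 3.05*o + 4.13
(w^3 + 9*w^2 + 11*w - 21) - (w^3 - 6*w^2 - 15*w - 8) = 15*w^2 + 26*w - 13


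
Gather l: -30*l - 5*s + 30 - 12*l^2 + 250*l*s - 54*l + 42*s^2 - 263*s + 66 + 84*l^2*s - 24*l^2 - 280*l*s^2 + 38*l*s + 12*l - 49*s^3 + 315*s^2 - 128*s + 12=l^2*(84*s - 36) + l*(-280*s^2 + 288*s - 72) - 49*s^3 + 357*s^2 - 396*s + 108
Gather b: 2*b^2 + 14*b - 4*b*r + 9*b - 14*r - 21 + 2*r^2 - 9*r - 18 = 2*b^2 + b*(23 - 4*r) + 2*r^2 - 23*r - 39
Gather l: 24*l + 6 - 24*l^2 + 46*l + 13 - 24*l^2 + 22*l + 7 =-48*l^2 + 92*l + 26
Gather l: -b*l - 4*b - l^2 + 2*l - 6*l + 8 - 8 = -4*b - l^2 + l*(-b - 4)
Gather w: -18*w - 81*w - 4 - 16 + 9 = -99*w - 11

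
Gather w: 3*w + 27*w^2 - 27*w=27*w^2 - 24*w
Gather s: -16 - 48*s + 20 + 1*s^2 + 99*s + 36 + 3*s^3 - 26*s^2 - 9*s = 3*s^3 - 25*s^2 + 42*s + 40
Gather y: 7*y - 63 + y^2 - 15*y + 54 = y^2 - 8*y - 9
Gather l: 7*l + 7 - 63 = 7*l - 56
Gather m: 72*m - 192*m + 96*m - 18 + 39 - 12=9 - 24*m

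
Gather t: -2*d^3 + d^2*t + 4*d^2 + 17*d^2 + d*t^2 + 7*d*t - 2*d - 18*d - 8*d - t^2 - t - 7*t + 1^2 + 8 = -2*d^3 + 21*d^2 - 28*d + t^2*(d - 1) + t*(d^2 + 7*d - 8) + 9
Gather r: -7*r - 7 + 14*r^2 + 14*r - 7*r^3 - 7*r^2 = -7*r^3 + 7*r^2 + 7*r - 7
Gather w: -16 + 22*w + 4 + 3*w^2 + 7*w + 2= 3*w^2 + 29*w - 10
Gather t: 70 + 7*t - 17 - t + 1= 6*t + 54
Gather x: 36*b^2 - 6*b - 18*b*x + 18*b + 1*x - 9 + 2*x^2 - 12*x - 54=36*b^2 + 12*b + 2*x^2 + x*(-18*b - 11) - 63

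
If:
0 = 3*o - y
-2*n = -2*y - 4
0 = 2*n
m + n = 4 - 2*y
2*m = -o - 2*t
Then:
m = 8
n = 0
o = -2/3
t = -23/3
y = -2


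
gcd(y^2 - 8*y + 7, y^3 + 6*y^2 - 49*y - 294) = y - 7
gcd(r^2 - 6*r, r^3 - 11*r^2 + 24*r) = r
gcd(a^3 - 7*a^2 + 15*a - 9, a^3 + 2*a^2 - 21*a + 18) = a^2 - 4*a + 3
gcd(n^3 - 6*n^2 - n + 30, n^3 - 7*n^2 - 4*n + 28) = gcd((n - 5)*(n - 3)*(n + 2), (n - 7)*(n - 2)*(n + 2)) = n + 2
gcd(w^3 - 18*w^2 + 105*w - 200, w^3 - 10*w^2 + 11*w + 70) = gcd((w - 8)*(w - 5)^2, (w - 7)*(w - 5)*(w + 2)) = w - 5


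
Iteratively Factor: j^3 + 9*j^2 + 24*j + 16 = (j + 4)*(j^2 + 5*j + 4) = (j + 4)^2*(j + 1)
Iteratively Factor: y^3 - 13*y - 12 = (y - 4)*(y^2 + 4*y + 3) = (y - 4)*(y + 1)*(y + 3)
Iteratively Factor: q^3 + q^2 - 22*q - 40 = (q + 4)*(q^2 - 3*q - 10) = (q - 5)*(q + 4)*(q + 2)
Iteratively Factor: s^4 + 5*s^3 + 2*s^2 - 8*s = (s)*(s^3 + 5*s^2 + 2*s - 8) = s*(s - 1)*(s^2 + 6*s + 8) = s*(s - 1)*(s + 2)*(s + 4)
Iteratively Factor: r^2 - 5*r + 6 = (r - 3)*(r - 2)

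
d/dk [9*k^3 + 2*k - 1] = 27*k^2 + 2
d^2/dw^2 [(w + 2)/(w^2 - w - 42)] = 2*((-3*w - 1)*(-w^2 + w + 42) - (w + 2)*(2*w - 1)^2)/(-w^2 + w + 42)^3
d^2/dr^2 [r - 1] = 0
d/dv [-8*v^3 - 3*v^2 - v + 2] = -24*v^2 - 6*v - 1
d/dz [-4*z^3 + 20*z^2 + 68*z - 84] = -12*z^2 + 40*z + 68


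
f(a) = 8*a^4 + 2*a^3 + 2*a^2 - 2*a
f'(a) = 32*a^3 + 6*a^2 + 4*a - 2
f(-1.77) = 77.24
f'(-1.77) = -167.73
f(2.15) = 195.76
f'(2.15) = 352.36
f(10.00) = 82180.00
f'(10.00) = 32638.00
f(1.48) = 46.29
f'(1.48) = 120.80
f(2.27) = 241.58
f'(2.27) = 412.30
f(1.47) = 45.09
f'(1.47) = 118.49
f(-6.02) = 10155.12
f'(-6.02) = -6789.99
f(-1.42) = 33.67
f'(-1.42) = -87.21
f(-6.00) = 10020.00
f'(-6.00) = -6722.00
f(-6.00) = 10020.00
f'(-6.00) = -6722.00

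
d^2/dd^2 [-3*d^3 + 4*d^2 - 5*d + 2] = 8 - 18*d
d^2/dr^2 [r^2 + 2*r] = 2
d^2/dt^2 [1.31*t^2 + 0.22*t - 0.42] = 2.62000000000000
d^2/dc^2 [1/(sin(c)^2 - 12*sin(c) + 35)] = 2*(-2*sin(c)^4 + 18*sin(c)^3 + sin(c)^2 - 246*sin(c) + 109)/(sin(c)^2 - 12*sin(c) + 35)^3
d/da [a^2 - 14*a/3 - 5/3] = 2*a - 14/3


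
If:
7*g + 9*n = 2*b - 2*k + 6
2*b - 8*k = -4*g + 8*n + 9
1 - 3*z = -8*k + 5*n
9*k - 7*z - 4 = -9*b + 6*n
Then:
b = 626*z/1573 + 1773/3146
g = 829*z/4719 + 5947/4719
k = 1429*z/4719 - 2011/9438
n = -545*z/4719 - 665/4719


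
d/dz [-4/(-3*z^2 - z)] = 4*(-6*z - 1)/(z^2*(3*z + 1)^2)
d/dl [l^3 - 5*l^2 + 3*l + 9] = 3*l^2 - 10*l + 3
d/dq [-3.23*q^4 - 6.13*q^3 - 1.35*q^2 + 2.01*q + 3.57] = -12.92*q^3 - 18.39*q^2 - 2.7*q + 2.01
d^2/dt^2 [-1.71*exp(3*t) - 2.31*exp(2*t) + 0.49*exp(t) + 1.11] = (-15.39*exp(2*t) - 9.24*exp(t) + 0.49)*exp(t)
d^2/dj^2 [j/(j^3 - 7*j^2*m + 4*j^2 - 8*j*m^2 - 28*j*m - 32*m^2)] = 2*(-j*(-3*j^2 + 14*j*m - 8*j + 8*m^2 + 28*m)^2 + (-3*j^2 + 14*j*m - j*(3*j - 7*m + 4) - 8*j + 8*m^2 + 28*m)*(-j^3 + 7*j^2*m - 4*j^2 + 8*j*m^2 + 28*j*m + 32*m^2))/(-j^3 + 7*j^2*m - 4*j^2 + 8*j*m^2 + 28*j*m + 32*m^2)^3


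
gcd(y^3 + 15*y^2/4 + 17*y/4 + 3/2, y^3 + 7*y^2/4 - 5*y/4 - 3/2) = y^2 + 11*y/4 + 3/2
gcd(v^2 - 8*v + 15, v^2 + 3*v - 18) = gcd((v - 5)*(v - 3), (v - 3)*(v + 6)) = v - 3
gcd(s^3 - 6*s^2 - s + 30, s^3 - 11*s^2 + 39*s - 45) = s^2 - 8*s + 15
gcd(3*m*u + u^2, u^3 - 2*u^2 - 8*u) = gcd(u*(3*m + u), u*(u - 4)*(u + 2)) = u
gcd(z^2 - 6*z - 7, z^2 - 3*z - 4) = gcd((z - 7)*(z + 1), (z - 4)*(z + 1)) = z + 1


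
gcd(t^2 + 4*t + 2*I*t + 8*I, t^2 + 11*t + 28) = t + 4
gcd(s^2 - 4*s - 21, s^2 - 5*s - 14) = s - 7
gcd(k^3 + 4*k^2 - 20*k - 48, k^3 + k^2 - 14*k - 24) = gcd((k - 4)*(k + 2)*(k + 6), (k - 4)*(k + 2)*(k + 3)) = k^2 - 2*k - 8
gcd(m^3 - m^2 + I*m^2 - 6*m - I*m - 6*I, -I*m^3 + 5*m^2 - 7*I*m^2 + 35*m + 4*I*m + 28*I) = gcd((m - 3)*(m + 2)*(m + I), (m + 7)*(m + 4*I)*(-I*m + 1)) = m + I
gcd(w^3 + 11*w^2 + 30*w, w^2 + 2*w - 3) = 1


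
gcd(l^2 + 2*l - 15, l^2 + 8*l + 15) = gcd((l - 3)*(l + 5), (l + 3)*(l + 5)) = l + 5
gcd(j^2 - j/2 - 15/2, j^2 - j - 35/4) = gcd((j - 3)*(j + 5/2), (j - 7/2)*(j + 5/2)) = j + 5/2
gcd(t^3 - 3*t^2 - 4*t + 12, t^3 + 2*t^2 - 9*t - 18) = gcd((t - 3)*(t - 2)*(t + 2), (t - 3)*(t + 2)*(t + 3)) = t^2 - t - 6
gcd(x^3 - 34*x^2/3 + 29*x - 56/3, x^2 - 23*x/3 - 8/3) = x - 8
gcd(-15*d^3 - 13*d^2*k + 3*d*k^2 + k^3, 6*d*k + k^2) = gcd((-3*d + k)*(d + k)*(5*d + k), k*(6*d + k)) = 1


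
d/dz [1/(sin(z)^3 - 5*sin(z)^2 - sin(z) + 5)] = (-3*sin(z)^2 + 10*sin(z) + 1)/((sin(z) - 5)^2*cos(z)^3)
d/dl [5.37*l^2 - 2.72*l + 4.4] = 10.74*l - 2.72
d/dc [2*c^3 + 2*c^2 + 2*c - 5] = 6*c^2 + 4*c + 2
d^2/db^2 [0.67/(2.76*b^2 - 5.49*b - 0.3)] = (10.207584*b^2 - 20.304216*b - 0.67*(5.52*b - 5.49)*(11.04*b - 10.98) - 1.10952)/(-2.76*b^2 + 5.49*b + 0.3)^3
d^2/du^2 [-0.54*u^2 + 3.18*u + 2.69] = -1.08000000000000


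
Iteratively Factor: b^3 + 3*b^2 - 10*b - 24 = (b + 2)*(b^2 + b - 12) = (b - 3)*(b + 2)*(b + 4)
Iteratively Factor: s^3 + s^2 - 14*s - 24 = (s + 2)*(s^2 - s - 12) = (s + 2)*(s + 3)*(s - 4)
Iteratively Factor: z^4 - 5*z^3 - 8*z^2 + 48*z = (z + 3)*(z^3 - 8*z^2 + 16*z) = z*(z + 3)*(z^2 - 8*z + 16) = z*(z - 4)*(z + 3)*(z - 4)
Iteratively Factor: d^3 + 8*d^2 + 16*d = (d + 4)*(d^2 + 4*d) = (d + 4)^2*(d)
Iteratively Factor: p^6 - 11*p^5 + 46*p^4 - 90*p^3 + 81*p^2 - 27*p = (p - 1)*(p^5 - 10*p^4 + 36*p^3 - 54*p^2 + 27*p) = p*(p - 1)*(p^4 - 10*p^3 + 36*p^2 - 54*p + 27) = p*(p - 3)*(p - 1)*(p^3 - 7*p^2 + 15*p - 9) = p*(p - 3)*(p - 1)^2*(p^2 - 6*p + 9) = p*(p - 3)^2*(p - 1)^2*(p - 3)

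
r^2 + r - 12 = (r - 3)*(r + 4)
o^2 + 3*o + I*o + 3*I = (o + 3)*(o + I)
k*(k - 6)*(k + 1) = k^3 - 5*k^2 - 6*k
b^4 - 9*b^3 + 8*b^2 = b^2*(b - 8)*(b - 1)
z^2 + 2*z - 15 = (z - 3)*(z + 5)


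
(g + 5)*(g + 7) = g^2 + 12*g + 35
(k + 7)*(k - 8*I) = k^2 + 7*k - 8*I*k - 56*I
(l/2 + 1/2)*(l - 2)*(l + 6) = l^3/2 + 5*l^2/2 - 4*l - 6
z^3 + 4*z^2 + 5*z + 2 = (z + 1)^2*(z + 2)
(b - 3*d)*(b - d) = b^2 - 4*b*d + 3*d^2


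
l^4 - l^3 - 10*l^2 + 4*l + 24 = (l - 3)*(l - 2)*(l + 2)^2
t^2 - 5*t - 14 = (t - 7)*(t + 2)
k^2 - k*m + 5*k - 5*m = (k + 5)*(k - m)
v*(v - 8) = v^2 - 8*v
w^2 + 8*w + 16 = (w + 4)^2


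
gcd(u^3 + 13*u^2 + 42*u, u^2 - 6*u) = u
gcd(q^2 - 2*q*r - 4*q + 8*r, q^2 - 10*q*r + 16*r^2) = q - 2*r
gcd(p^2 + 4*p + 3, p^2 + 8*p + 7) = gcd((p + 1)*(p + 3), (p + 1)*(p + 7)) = p + 1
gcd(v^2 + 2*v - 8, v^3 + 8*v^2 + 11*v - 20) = v + 4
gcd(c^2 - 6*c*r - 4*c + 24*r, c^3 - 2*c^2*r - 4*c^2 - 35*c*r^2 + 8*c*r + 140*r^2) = c - 4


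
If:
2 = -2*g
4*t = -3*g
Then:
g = -1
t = 3/4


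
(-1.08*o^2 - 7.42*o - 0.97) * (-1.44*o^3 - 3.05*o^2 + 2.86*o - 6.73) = 1.5552*o^5 + 13.9788*o^4 + 20.939*o^3 - 10.9943*o^2 + 47.1624*o + 6.5281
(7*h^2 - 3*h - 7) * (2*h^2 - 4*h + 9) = 14*h^4 - 34*h^3 + 61*h^2 + h - 63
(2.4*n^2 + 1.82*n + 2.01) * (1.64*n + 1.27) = 3.936*n^3 + 6.0328*n^2 + 5.6078*n + 2.5527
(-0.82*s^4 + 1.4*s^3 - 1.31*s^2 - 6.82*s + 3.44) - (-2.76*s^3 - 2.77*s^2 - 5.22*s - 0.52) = -0.82*s^4 + 4.16*s^3 + 1.46*s^2 - 1.6*s + 3.96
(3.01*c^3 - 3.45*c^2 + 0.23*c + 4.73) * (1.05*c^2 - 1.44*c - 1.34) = 3.1605*c^5 - 7.9569*c^4 + 1.1761*c^3 + 9.2583*c^2 - 7.1194*c - 6.3382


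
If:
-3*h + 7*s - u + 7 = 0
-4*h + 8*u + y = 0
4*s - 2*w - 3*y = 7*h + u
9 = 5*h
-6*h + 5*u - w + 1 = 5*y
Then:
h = 9/5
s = -83/775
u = 659/775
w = -1168/155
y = 308/775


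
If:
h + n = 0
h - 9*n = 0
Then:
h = 0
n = 0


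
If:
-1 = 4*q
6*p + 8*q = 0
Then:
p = 1/3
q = -1/4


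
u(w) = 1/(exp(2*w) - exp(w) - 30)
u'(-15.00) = 0.00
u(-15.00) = -0.03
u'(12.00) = 0.00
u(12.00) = 0.00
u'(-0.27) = -0.00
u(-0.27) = -0.03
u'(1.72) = -2.94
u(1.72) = -0.23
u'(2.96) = -0.01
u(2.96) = 0.00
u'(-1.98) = 0.00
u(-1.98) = -0.03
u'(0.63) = -0.01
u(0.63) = -0.04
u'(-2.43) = 0.00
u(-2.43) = -0.03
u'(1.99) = -0.38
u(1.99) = 0.06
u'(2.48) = -0.03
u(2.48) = 0.01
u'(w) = (-2*exp(2*w) + exp(w))/(exp(2*w) - exp(w) - 30)^2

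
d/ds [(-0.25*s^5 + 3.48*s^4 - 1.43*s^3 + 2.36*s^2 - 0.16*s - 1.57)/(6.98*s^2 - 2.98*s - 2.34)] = (-5.235*s^6 + 51.5608*s^5 - 38.1676*s^4 - 24.05*s^3 + 4.1226*s^2 + 10.8724*s - 4.3042)/(48.7204*s^4 - 41.6008*s^3 - 23.786*s^2 + 13.9464*s + 5.4756)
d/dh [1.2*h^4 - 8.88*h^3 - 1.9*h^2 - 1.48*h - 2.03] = 4.8*h^3 - 26.64*h^2 - 3.8*h - 1.48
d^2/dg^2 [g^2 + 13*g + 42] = 2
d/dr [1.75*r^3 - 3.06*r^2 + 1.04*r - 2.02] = 5.25*r^2 - 6.12*r + 1.04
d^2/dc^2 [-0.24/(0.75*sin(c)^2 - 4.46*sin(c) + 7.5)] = (0.54*sin(c)^4 - 2.4084*sin(c)^3 - 1.436016*sin(c)^2 + 12.8448*sin(c) - 6.847968)/(0.75*sin(c)^2 - 4.46*sin(c) + 7.5)^3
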